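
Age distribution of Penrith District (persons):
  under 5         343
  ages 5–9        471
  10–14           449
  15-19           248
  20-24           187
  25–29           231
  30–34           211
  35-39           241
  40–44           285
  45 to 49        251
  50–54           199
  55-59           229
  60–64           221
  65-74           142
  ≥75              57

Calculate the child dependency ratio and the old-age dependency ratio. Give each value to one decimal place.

Youth dependency ratio: 54.8
Old-age dependency ratio: 8.6

0–14: 343 + 471 + 449 = 1263
15–64: 248 + 187 + 231 + 211 + 241 + 285 + 251 + 199 + 229 + 221 = 2303
65+: 142 + 57 = 199
Youth dependency ratio = 1263 / 2303 × 100 = 54.8
Old-age dependency ratio = 199 / 2303 × 100 = 8.6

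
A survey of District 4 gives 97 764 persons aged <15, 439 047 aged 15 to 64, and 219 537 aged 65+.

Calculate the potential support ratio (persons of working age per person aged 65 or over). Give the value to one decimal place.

Potential support ratio = 439 047 / 219 537 = 2.0

Potential support ratio: 2.0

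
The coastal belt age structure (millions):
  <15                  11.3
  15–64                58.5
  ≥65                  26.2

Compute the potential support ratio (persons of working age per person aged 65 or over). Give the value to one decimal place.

Potential support ratio = 58.5 / 26.2 = 2.2

Potential support ratio: 2.2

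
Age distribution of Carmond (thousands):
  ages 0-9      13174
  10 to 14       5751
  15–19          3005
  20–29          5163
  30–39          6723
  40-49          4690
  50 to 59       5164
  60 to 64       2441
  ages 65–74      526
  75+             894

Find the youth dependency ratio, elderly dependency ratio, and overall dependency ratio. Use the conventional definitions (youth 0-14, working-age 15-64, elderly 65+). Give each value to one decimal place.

Youth dependency ratio: 69.6
Old-age dependency ratio: 5.2
Total dependency ratio: 74.8

0–14: 13174 + 5751 = 18925
15–64: 3005 + 5163 + 6723 + 4690 + 5164 + 2441 = 27186
65+: 526 + 894 = 1420
Youth dependency ratio = 18925 / 27186 × 100 = 69.6
Old-age dependency ratio = 1420 / 27186 × 100 = 5.2
Total dependency ratio = (18925 + 1420) / 27186 × 100 = 20345 / 27186 × 100 = 74.8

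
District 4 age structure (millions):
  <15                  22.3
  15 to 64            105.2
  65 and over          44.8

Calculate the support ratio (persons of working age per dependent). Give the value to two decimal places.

Support ratio: 1.57

Support ratio = 105.2 / (22.3 + 44.8) = 105.2 / 67.1 = 1.57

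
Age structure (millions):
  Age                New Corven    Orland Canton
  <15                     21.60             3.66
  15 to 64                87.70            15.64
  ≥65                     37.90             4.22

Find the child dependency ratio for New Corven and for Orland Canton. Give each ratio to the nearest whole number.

New Corven: 21.60 / 87.70 × 100 = 25
Orland Canton: 3.66 / 15.64 × 100 = 23

New Corven: 25
Orland Canton: 23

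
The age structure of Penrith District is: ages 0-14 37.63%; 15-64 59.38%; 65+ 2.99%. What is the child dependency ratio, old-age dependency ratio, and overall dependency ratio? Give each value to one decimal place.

Youth dependency ratio: 63.4
Old-age dependency ratio: 5.0
Total dependency ratio: 68.4

Youth dependency ratio = 37.63 / 59.38 × 100 = 63.4
Old-age dependency ratio = 2.99 / 59.38 × 100 = 5.0
Total dependency ratio = (37.63 + 2.99) / 59.38 × 100 = 40.62 / 59.38 × 100 = 68.4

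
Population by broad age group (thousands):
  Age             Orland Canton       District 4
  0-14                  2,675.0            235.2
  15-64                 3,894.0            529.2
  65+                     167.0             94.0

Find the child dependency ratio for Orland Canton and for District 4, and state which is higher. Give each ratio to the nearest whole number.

Orland Canton: 2,675.0 / 3,894.0 × 100 = 69
District 4: 235.2 / 529.2 × 100 = 44

Orland Canton: 69
District 4: 44
Higher: Orland Canton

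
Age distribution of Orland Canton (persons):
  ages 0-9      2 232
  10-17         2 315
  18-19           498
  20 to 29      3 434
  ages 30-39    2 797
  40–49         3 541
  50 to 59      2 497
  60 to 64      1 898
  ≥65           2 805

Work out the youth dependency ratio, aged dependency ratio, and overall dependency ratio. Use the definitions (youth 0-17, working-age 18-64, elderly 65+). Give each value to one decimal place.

0–17: 2 232 + 2 315 = 4 547
18–64: 498 + 3 434 + 2 797 + 3 541 + 2 497 + 1 898 = 14 665
65+: 2 805
Youth dependency ratio = 4 547 / 14 665 × 100 = 31.0
Old-age dependency ratio = 2 805 / 14 665 × 100 = 19.1
Total dependency ratio = (4 547 + 2 805) / 14 665 × 100 = 7 352 / 14 665 × 100 = 50.1

Youth dependency ratio: 31.0
Old-age dependency ratio: 19.1
Total dependency ratio: 50.1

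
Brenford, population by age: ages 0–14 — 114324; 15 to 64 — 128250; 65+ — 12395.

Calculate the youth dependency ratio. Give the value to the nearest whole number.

Youth dependency ratio: 89

Youth dependency ratio = 114324 / 128250 × 100 = 89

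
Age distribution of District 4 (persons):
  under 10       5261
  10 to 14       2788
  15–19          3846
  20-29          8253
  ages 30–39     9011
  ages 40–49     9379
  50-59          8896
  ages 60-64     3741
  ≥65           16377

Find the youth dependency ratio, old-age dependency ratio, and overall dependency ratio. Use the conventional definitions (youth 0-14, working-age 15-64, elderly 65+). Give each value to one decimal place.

Youth dependency ratio: 18.7
Old-age dependency ratio: 38.0
Total dependency ratio: 56.6

0–14: 5261 + 2788 = 8049
15–64: 3846 + 8253 + 9011 + 9379 + 8896 + 3741 = 43126
65+: 16377
Youth dependency ratio = 8049 / 43126 × 100 = 18.7
Old-age dependency ratio = 16377 / 43126 × 100 = 38.0
Total dependency ratio = (8049 + 16377) / 43126 × 100 = 24426 / 43126 × 100 = 56.6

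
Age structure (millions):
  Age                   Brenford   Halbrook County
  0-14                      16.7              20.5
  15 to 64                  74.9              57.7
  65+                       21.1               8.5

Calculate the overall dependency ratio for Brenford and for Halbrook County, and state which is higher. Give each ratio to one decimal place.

Brenford: (16.7 + 21.1) / 74.9 × 100 = 37.8 / 74.9 × 100 = 50.5
Halbrook County: (20.5 + 8.5) / 57.7 × 100 = 29.0 / 57.7 × 100 = 50.3

Brenford: 50.5
Halbrook County: 50.3
Higher: Brenford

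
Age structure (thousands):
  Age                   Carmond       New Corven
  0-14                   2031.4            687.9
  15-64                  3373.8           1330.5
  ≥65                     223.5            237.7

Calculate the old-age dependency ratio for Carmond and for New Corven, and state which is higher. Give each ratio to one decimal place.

Carmond: 6.6
New Corven: 17.9
Higher: New Corven

Carmond: 223.5 / 3373.8 × 100 = 6.6
New Corven: 237.7 / 1330.5 × 100 = 17.9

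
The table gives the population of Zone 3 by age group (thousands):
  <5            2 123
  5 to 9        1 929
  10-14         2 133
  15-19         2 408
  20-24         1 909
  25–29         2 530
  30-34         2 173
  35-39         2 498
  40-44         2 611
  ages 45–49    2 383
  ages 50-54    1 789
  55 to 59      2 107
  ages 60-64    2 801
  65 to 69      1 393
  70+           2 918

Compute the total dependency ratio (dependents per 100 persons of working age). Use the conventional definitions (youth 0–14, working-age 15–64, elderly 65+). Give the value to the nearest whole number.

Total dependency ratio: 45

0–14: 2 123 + 1 929 + 2 133 = 6 185
15–64: 2 408 + 1 909 + 2 530 + 2 173 + 2 498 + 2 611 + 2 383 + 1 789 + 2 107 + 2 801 = 23 209
65+: 1 393 + 2 918 = 4 311
Total dependency ratio = (6 185 + 4 311) / 23 209 × 100 = 10 496 / 23 209 × 100 = 45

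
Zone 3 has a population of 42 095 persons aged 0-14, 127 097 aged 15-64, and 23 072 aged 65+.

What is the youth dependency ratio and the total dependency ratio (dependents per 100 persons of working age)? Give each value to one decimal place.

Youth dependency ratio: 33.1
Total dependency ratio: 51.3

Youth dependency ratio = 42 095 / 127 097 × 100 = 33.1
Total dependency ratio = (42 095 + 23 072) / 127 097 × 100 = 65 167 / 127 097 × 100 = 51.3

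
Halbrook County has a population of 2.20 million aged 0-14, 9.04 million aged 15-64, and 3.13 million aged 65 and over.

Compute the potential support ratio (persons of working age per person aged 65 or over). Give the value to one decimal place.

Potential support ratio = 9.04 / 3.13 = 2.9

Potential support ratio: 2.9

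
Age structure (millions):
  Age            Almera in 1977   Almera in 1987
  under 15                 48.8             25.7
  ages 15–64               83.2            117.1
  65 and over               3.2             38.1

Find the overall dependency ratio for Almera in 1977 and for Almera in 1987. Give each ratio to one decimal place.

Almera in 1977: 62.5
Almera in 1987: 54.5

Almera in 1977: (48.8 + 3.2) / 83.2 × 100 = 52.0 / 83.2 × 100 = 62.5
Almera in 1987: (25.7 + 38.1) / 117.1 × 100 = 63.8 / 117.1 × 100 = 54.5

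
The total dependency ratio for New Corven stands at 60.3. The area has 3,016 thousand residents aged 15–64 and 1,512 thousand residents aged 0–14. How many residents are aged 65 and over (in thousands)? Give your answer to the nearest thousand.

Aged 65 and over: 307

Total dependency ratio = (youth + elderly) / working-age × 100
60.3 = (1,512 + E) / 3,016 × 100
⇒ 307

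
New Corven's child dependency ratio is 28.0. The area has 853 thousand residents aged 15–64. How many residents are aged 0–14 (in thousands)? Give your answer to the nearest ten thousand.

Aged 0–14: 240

Youth dependency ratio = youth / working-age × 100
28.0 = Y / 853 × 100
⇒ 240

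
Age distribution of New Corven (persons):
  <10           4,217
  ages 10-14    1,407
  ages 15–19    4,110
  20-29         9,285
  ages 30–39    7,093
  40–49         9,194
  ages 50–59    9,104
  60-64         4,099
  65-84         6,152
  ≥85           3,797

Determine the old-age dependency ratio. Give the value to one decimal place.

Old-age dependency ratio: 23.2

0–14: 4,217 + 1,407 = 5,624
15–64: 4,110 + 9,285 + 7,093 + 9,194 + 9,104 + 4,099 = 42,885
65+: 6,152 + 3,797 = 9,949
Old-age dependency ratio = 9,949 / 42,885 × 100 = 23.2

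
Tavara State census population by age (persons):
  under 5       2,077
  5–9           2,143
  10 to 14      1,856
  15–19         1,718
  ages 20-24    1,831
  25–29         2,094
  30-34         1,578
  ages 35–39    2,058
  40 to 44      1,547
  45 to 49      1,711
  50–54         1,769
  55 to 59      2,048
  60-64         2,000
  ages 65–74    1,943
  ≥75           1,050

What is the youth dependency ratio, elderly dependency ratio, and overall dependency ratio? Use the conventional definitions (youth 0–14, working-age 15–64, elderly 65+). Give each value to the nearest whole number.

0–14: 2,077 + 2,143 + 1,856 = 6,076
15–64: 1,718 + 1,831 + 2,094 + 1,578 + 2,058 + 1,547 + 1,711 + 1,769 + 2,048 + 2,000 = 18,354
65+: 1,943 + 1,050 = 2,993
Youth dependency ratio = 6,076 / 18,354 × 100 = 33
Old-age dependency ratio = 2,993 / 18,354 × 100 = 16
Total dependency ratio = (6,076 + 2,993) / 18,354 × 100 = 9,069 / 18,354 × 100 = 49

Youth dependency ratio: 33
Old-age dependency ratio: 16
Total dependency ratio: 49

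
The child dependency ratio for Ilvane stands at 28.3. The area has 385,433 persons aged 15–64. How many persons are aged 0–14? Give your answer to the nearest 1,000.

Aged 0–14: 109,000

Youth dependency ratio = youth / working-age × 100
28.3 = Y / 385,433 × 100
⇒ 109,000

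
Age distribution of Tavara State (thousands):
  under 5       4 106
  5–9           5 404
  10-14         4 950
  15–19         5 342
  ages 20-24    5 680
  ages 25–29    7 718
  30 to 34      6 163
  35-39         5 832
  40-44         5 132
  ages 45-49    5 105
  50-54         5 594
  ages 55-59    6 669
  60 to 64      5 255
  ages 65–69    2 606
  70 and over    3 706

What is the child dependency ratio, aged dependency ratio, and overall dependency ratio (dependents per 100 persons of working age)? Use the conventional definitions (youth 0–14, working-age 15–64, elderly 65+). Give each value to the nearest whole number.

0–14: 4 106 + 5 404 + 4 950 = 14 460
15–64: 5 342 + 5 680 + 7 718 + 6 163 + 5 832 + 5 132 + 5 105 + 5 594 + 6 669 + 5 255 = 58 490
65+: 2 606 + 3 706 = 6 312
Youth dependency ratio = 14 460 / 58 490 × 100 = 25
Old-age dependency ratio = 6 312 / 58 490 × 100 = 11
Total dependency ratio = (14 460 + 6 312) / 58 490 × 100 = 20 772 / 58 490 × 100 = 36

Youth dependency ratio: 25
Old-age dependency ratio: 11
Total dependency ratio: 36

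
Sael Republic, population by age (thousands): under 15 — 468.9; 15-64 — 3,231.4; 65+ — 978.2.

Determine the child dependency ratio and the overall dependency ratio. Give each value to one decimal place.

Youth dependency ratio: 14.5
Total dependency ratio: 44.8

Youth dependency ratio = 468.9 / 3,231.4 × 100 = 14.5
Total dependency ratio = (468.9 + 978.2) / 3,231.4 × 100 = 1,447.1 / 3,231.4 × 100 = 44.8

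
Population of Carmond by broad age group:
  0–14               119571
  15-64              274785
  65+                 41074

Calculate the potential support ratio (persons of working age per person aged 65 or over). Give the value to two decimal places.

Potential support ratio: 6.69

Potential support ratio = 274785 / 41074 = 6.69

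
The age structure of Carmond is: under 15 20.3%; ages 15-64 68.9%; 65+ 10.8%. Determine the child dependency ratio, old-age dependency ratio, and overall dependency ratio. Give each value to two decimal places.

Youth dependency ratio = 20.3 / 68.9 × 100 = 29.46
Old-age dependency ratio = 10.8 / 68.9 × 100 = 15.67
Total dependency ratio = (20.3 + 10.8) / 68.9 × 100 = 31.1 / 68.9 × 100 = 45.14

Youth dependency ratio: 29.46
Old-age dependency ratio: 15.67
Total dependency ratio: 45.14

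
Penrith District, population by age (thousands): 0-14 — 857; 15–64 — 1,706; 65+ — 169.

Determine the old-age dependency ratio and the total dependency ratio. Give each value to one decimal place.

Old-age dependency ratio: 9.9
Total dependency ratio: 60.1

Old-age dependency ratio = 169 / 1,706 × 100 = 9.9
Total dependency ratio = (857 + 169) / 1,706 × 100 = 1,026 / 1,706 × 100 = 60.1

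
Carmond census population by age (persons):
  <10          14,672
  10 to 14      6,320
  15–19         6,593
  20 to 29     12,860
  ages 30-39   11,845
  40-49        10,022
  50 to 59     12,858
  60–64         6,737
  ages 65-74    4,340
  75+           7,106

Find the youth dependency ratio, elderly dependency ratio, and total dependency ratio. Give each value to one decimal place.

Youth dependency ratio: 34.5
Old-age dependency ratio: 18.8
Total dependency ratio: 53.3

0–14: 14,672 + 6,320 = 20,992
15–64: 6,593 + 12,860 + 11,845 + 10,022 + 12,858 + 6,737 = 60,915
65+: 4,340 + 7,106 = 11,446
Youth dependency ratio = 20,992 / 60,915 × 100 = 34.5
Old-age dependency ratio = 11,446 / 60,915 × 100 = 18.8
Total dependency ratio = (20,992 + 11,446) / 60,915 × 100 = 32,438 / 60,915 × 100 = 53.3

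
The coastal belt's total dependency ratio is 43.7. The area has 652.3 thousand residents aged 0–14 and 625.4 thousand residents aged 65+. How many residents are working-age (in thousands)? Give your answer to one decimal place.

Working-age: 2923.8

Total dependency ratio = (youth + elderly) / working-age × 100
43.7 = (652.3 + 625.4) / W × 100
⇒ 2923.8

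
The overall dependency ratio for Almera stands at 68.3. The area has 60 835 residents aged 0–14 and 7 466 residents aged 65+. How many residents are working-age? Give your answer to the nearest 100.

Working-age: 100 000

Total dependency ratio = (youth + elderly) / working-age × 100
68.3 = (60 835 + 7 466) / W × 100
⇒ 100 000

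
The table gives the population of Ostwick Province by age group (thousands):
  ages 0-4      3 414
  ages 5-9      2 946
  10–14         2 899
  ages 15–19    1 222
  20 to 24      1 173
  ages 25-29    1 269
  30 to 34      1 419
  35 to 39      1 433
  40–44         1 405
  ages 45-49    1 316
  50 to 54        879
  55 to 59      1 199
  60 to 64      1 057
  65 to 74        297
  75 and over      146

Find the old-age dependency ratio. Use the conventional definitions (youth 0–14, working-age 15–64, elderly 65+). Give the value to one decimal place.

Old-age dependency ratio: 3.6

0–14: 3 414 + 2 946 + 2 899 = 9 259
15–64: 1 222 + 1 173 + 1 269 + 1 419 + 1 433 + 1 405 + 1 316 + 879 + 1 199 + 1 057 = 12 372
65+: 297 + 146 = 443
Old-age dependency ratio = 443 / 12 372 × 100 = 3.6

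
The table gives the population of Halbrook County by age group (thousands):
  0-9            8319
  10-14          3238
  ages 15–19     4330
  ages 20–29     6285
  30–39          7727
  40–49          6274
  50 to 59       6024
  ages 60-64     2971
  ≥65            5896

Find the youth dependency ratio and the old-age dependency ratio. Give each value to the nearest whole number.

Youth dependency ratio: 34
Old-age dependency ratio: 18

0–14: 8319 + 3238 = 11557
15–64: 4330 + 6285 + 7727 + 6274 + 6024 + 2971 = 33611
65+: 5896
Youth dependency ratio = 11557 / 33611 × 100 = 34
Old-age dependency ratio = 5896 / 33611 × 100 = 18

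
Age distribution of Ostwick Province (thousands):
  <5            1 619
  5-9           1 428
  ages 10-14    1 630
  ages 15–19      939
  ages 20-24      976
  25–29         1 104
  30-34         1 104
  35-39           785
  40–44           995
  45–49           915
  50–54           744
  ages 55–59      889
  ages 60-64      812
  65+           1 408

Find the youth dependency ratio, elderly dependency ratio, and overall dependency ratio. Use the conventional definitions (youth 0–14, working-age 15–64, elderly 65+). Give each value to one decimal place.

Youth dependency ratio: 50.5
Old-age dependency ratio: 15.2
Total dependency ratio: 65.7

0–14: 1 619 + 1 428 + 1 630 = 4 677
15–64: 939 + 976 + 1 104 + 1 104 + 785 + 995 + 915 + 744 + 889 + 812 = 9 263
65+: 1 408
Youth dependency ratio = 4 677 / 9 263 × 100 = 50.5
Old-age dependency ratio = 1 408 / 9 263 × 100 = 15.2
Total dependency ratio = (4 677 + 1 408) / 9 263 × 100 = 6 085 / 9 263 × 100 = 65.7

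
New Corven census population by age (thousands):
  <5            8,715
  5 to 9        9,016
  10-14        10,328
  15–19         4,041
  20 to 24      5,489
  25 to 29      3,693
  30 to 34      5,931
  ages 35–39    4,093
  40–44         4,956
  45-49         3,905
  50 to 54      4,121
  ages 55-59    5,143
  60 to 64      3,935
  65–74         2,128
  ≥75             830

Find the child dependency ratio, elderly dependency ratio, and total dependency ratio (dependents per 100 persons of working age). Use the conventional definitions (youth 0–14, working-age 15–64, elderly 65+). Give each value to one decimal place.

0–14: 8,715 + 9,016 + 10,328 = 28,059
15–64: 4,041 + 5,489 + 3,693 + 5,931 + 4,093 + 4,956 + 3,905 + 4,121 + 5,143 + 3,935 = 45,307
65+: 2,128 + 830 = 2,958
Youth dependency ratio = 28,059 / 45,307 × 100 = 61.9
Old-age dependency ratio = 2,958 / 45,307 × 100 = 6.5
Total dependency ratio = (28,059 + 2,958) / 45,307 × 100 = 31,017 / 45,307 × 100 = 68.5

Youth dependency ratio: 61.9
Old-age dependency ratio: 6.5
Total dependency ratio: 68.5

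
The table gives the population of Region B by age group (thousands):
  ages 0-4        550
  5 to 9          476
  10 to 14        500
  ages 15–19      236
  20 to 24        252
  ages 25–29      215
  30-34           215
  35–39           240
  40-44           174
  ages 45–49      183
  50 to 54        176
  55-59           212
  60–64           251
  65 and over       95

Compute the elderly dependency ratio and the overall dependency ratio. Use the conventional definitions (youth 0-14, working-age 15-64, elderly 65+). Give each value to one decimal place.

Old-age dependency ratio: 4.4
Total dependency ratio: 75.3

0–14: 550 + 476 + 500 = 1,526
15–64: 236 + 252 + 215 + 215 + 240 + 174 + 183 + 176 + 212 + 251 = 2,154
65+: 95
Old-age dependency ratio = 95 / 2,154 × 100 = 4.4
Total dependency ratio = (1,526 + 95) / 2,154 × 100 = 1,621 / 2,154 × 100 = 75.3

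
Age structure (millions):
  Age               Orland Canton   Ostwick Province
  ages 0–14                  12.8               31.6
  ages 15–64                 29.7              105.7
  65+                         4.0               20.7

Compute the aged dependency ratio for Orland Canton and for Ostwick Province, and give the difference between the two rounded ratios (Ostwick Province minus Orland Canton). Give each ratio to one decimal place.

Orland Canton: 4.0 / 29.7 × 100 = 13.5
Ostwick Province: 20.7 / 105.7 × 100 = 19.6

Orland Canton: 13.5
Ostwick Province: 19.6
Difference: +6.1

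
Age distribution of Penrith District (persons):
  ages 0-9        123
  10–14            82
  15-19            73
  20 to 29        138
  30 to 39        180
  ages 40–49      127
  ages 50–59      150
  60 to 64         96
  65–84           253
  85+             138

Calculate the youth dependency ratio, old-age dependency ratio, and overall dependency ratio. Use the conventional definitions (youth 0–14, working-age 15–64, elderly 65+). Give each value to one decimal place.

Youth dependency ratio: 26.8
Old-age dependency ratio: 51.2
Total dependency ratio: 78.0

0–14: 123 + 82 = 205
15–64: 73 + 138 + 180 + 127 + 150 + 96 = 764
65+: 253 + 138 = 391
Youth dependency ratio = 205 / 764 × 100 = 26.8
Old-age dependency ratio = 391 / 764 × 100 = 51.2
Total dependency ratio = (205 + 391) / 764 × 100 = 596 / 764 × 100 = 78.0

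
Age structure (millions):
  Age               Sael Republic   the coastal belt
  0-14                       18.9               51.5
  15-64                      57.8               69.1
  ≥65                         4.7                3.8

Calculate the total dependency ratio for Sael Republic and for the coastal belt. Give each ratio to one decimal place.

Sael Republic: 40.8
the coastal belt: 80.0

Sael Republic: (18.9 + 4.7) / 57.8 × 100 = 23.6 / 57.8 × 100 = 40.8
the coastal belt: (51.5 + 3.8) / 69.1 × 100 = 55.3 / 69.1 × 100 = 80.0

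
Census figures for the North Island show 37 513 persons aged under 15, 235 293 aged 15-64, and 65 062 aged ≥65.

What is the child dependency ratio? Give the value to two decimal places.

Youth dependency ratio: 15.94

Youth dependency ratio = 37 513 / 235 293 × 100 = 15.94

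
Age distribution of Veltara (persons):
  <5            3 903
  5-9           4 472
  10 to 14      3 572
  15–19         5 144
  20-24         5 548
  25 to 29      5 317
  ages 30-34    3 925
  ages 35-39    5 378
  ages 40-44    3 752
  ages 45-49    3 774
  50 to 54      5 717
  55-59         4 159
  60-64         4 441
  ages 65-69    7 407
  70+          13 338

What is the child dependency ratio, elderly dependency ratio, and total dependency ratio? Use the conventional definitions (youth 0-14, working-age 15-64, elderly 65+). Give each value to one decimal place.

Youth dependency ratio: 25.3
Old-age dependency ratio: 44.0
Total dependency ratio: 69.3

0–14: 3 903 + 4 472 + 3 572 = 11 947
15–64: 5 144 + 5 548 + 5 317 + 3 925 + 5 378 + 3 752 + 3 774 + 5 717 + 4 159 + 4 441 = 47 155
65+: 7 407 + 13 338 = 20 745
Youth dependency ratio = 11 947 / 47 155 × 100 = 25.3
Old-age dependency ratio = 20 745 / 47 155 × 100 = 44.0
Total dependency ratio = (11 947 + 20 745) / 47 155 × 100 = 32 692 / 47 155 × 100 = 69.3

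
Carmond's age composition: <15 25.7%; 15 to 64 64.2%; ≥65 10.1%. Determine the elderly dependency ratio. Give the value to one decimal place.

Old-age dependency ratio = 10.1 / 64.2 × 100 = 15.7

Old-age dependency ratio: 15.7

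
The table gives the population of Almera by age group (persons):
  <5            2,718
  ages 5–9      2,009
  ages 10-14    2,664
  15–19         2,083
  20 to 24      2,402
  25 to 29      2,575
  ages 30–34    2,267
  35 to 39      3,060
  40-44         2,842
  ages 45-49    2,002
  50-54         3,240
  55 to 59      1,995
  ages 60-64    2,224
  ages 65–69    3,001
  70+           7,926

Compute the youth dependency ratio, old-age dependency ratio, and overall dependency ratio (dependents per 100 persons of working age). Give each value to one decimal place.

0–14: 2,718 + 2,009 + 2,664 = 7,391
15–64: 2,083 + 2,402 + 2,575 + 2,267 + 3,060 + 2,842 + 2,002 + 3,240 + 1,995 + 2,224 = 24,690
65+: 3,001 + 7,926 = 10,927
Youth dependency ratio = 7,391 / 24,690 × 100 = 29.9
Old-age dependency ratio = 10,927 / 24,690 × 100 = 44.3
Total dependency ratio = (7,391 + 10,927) / 24,690 × 100 = 18,318 / 24,690 × 100 = 74.2

Youth dependency ratio: 29.9
Old-age dependency ratio: 44.3
Total dependency ratio: 74.2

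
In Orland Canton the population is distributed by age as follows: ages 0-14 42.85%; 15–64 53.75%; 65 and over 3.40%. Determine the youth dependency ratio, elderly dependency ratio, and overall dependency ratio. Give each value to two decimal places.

Youth dependency ratio: 79.72
Old-age dependency ratio: 6.33
Total dependency ratio: 86.05

Youth dependency ratio = 42.85 / 53.75 × 100 = 79.72
Old-age dependency ratio = 3.40 / 53.75 × 100 = 6.33
Total dependency ratio = (42.85 + 3.40) / 53.75 × 100 = 46.25 / 53.75 × 100 = 86.05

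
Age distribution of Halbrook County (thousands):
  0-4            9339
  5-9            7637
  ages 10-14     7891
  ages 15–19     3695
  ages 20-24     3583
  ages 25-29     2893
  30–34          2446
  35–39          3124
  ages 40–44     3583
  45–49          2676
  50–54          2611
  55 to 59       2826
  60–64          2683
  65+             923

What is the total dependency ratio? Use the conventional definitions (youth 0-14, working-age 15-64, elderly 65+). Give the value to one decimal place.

0–14: 9339 + 7637 + 7891 = 24867
15–64: 3695 + 3583 + 2893 + 2446 + 3124 + 3583 + 2676 + 2611 + 2826 + 2683 = 30120
65+: 923
Total dependency ratio = (24867 + 923) / 30120 × 100 = 25790 / 30120 × 100 = 85.6

Total dependency ratio: 85.6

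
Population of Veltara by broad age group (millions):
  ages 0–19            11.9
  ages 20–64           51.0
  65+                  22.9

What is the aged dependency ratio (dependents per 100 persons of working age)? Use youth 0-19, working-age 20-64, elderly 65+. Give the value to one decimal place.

Old-age dependency ratio = 22.9 / 51.0 × 100 = 44.9

Old-age dependency ratio: 44.9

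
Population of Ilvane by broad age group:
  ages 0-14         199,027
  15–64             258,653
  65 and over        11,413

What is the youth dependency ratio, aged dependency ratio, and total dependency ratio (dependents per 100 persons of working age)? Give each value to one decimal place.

Youth dependency ratio: 76.9
Old-age dependency ratio: 4.4
Total dependency ratio: 81.4

Youth dependency ratio = 199,027 / 258,653 × 100 = 76.9
Old-age dependency ratio = 11,413 / 258,653 × 100 = 4.4
Total dependency ratio = (199,027 + 11,413) / 258,653 × 100 = 210,440 / 258,653 × 100 = 81.4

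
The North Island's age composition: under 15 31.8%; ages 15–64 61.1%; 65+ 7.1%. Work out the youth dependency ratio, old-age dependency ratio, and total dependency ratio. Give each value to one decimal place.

Youth dependency ratio: 52.0
Old-age dependency ratio: 11.6
Total dependency ratio: 63.7

Youth dependency ratio = 31.8 / 61.1 × 100 = 52.0
Old-age dependency ratio = 7.1 / 61.1 × 100 = 11.6
Total dependency ratio = (31.8 + 7.1) / 61.1 × 100 = 38.9 / 61.1 × 100 = 63.7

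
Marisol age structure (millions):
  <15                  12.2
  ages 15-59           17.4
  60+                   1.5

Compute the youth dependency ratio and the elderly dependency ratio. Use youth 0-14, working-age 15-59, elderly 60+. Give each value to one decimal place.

Youth dependency ratio = 12.2 / 17.4 × 100 = 70.1
Old-age dependency ratio = 1.5 / 17.4 × 100 = 8.6

Youth dependency ratio: 70.1
Old-age dependency ratio: 8.6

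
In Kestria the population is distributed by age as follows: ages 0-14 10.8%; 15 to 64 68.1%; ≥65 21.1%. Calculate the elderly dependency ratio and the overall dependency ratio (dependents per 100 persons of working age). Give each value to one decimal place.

Old-age dependency ratio = 21.1 / 68.1 × 100 = 31.0
Total dependency ratio = (10.8 + 21.1) / 68.1 × 100 = 31.9 / 68.1 × 100 = 46.8

Old-age dependency ratio: 31.0
Total dependency ratio: 46.8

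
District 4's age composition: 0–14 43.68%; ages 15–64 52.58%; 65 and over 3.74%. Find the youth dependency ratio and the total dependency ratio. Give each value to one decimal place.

Youth dependency ratio: 83.1
Total dependency ratio: 90.2

Youth dependency ratio = 43.68 / 52.58 × 100 = 83.1
Total dependency ratio = (43.68 + 3.74) / 52.58 × 100 = 47.42 / 52.58 × 100 = 90.2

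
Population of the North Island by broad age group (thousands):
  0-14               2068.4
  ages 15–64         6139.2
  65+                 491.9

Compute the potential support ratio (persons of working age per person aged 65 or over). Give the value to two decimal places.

Potential support ratio: 12.48

Potential support ratio = 6139.2 / 491.9 = 12.48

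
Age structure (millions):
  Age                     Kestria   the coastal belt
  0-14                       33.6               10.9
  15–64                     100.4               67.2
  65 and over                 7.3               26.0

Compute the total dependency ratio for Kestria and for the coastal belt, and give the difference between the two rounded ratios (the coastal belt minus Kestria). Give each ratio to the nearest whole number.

Kestria: (33.6 + 7.3) / 100.4 × 100 = 40.9 / 100.4 × 100 = 41
the coastal belt: (10.9 + 26.0) / 67.2 × 100 = 36.9 / 67.2 × 100 = 55

Kestria: 41
the coastal belt: 55
Difference: +14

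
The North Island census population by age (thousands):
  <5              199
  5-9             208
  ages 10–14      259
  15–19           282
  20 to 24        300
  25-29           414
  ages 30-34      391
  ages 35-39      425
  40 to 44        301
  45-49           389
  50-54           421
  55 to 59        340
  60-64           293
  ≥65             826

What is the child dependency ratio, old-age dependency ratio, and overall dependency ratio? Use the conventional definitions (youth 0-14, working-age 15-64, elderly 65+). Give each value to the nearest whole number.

0–14: 199 + 208 + 259 = 666
15–64: 282 + 300 + 414 + 391 + 425 + 301 + 389 + 421 + 340 + 293 = 3556
65+: 826
Youth dependency ratio = 666 / 3556 × 100 = 19
Old-age dependency ratio = 826 / 3556 × 100 = 23
Total dependency ratio = (666 + 826) / 3556 × 100 = 1492 / 3556 × 100 = 42

Youth dependency ratio: 19
Old-age dependency ratio: 23
Total dependency ratio: 42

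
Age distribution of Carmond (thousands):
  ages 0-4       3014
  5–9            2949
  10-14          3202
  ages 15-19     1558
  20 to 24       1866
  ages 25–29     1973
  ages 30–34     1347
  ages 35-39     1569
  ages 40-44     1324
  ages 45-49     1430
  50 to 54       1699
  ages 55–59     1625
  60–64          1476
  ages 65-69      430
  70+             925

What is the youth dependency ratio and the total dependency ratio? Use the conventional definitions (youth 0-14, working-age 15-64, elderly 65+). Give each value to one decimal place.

Youth dependency ratio: 57.8
Total dependency ratio: 66.3

0–14: 3014 + 2949 + 3202 = 9165
15–64: 1558 + 1866 + 1973 + 1347 + 1569 + 1324 + 1430 + 1699 + 1625 + 1476 = 15867
65+: 430 + 925 = 1355
Youth dependency ratio = 9165 / 15867 × 100 = 57.8
Total dependency ratio = (9165 + 1355) / 15867 × 100 = 10520 / 15867 × 100 = 66.3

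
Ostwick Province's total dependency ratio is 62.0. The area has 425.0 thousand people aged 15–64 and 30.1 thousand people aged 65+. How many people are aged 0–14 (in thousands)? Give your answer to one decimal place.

Aged 0–14: 233.4

Total dependency ratio = (youth + elderly) / working-age × 100
62.0 = (Y + 30.1) / 425.0 × 100
⇒ 233.4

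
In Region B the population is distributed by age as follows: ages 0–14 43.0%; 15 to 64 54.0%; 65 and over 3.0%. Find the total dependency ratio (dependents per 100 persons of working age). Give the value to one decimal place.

Total dependency ratio: 85.2

Total dependency ratio = (43.0 + 3.0) / 54.0 × 100 = 46.0 / 54.0 × 100 = 85.2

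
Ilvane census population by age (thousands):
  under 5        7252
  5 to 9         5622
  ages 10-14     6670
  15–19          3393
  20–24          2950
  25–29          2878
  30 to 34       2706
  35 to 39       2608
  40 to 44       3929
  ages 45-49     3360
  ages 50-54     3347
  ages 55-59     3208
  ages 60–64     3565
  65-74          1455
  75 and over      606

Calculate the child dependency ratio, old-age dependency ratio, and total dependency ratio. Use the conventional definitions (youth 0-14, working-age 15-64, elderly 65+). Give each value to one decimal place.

0–14: 7252 + 5622 + 6670 = 19544
15–64: 3393 + 2950 + 2878 + 2706 + 2608 + 3929 + 3360 + 3347 + 3208 + 3565 = 31944
65+: 1455 + 606 = 2061
Youth dependency ratio = 19544 / 31944 × 100 = 61.2
Old-age dependency ratio = 2061 / 31944 × 100 = 6.5
Total dependency ratio = (19544 + 2061) / 31944 × 100 = 21605 / 31944 × 100 = 67.6

Youth dependency ratio: 61.2
Old-age dependency ratio: 6.5
Total dependency ratio: 67.6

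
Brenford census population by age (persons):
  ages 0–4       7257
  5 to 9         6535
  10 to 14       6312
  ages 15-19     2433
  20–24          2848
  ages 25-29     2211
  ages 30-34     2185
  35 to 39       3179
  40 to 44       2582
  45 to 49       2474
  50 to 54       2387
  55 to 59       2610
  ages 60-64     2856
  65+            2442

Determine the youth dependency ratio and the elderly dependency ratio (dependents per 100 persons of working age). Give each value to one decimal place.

0–14: 7257 + 6535 + 6312 = 20104
15–64: 2433 + 2848 + 2211 + 2185 + 3179 + 2582 + 2474 + 2387 + 2610 + 2856 = 25765
65+: 2442
Youth dependency ratio = 20104 / 25765 × 100 = 78.0
Old-age dependency ratio = 2442 / 25765 × 100 = 9.5

Youth dependency ratio: 78.0
Old-age dependency ratio: 9.5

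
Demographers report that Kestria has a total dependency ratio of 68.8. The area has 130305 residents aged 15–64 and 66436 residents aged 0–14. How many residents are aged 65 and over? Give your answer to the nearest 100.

Aged 65 and over: 23200

Total dependency ratio = (youth + elderly) / working-age × 100
68.8 = (66436 + E) / 130305 × 100
⇒ 23200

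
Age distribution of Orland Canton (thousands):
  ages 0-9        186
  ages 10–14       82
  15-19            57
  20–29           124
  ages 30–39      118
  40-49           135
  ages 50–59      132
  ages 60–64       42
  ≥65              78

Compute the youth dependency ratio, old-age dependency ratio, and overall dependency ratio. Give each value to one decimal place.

0–14: 186 + 82 = 268
15–64: 57 + 124 + 118 + 135 + 132 + 42 = 608
65+: 78
Youth dependency ratio = 268 / 608 × 100 = 44.1
Old-age dependency ratio = 78 / 608 × 100 = 12.8
Total dependency ratio = (268 + 78) / 608 × 100 = 346 / 608 × 100 = 56.9

Youth dependency ratio: 44.1
Old-age dependency ratio: 12.8
Total dependency ratio: 56.9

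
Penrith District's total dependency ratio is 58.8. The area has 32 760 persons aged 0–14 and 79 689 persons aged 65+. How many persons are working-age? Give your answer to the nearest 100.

Total dependency ratio = (youth + elderly) / working-age × 100
58.8 = (32 760 + 79 689) / W × 100
⇒ 191 200

Working-age: 191 200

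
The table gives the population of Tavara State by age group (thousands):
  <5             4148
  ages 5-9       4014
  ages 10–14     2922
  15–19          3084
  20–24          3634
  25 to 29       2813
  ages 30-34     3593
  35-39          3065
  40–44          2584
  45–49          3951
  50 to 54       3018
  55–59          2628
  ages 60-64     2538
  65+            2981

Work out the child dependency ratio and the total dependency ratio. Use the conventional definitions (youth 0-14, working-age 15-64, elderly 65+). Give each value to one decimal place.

Youth dependency ratio: 35.9
Total dependency ratio: 45.5

0–14: 4148 + 4014 + 2922 = 11084
15–64: 3084 + 3634 + 2813 + 3593 + 3065 + 2584 + 3951 + 3018 + 2628 + 2538 = 30908
65+: 2981
Youth dependency ratio = 11084 / 30908 × 100 = 35.9
Total dependency ratio = (11084 + 2981) / 30908 × 100 = 14065 / 30908 × 100 = 45.5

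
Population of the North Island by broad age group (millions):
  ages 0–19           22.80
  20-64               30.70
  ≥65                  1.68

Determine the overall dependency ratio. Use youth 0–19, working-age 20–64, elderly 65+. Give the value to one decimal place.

Total dependency ratio: 79.7

Total dependency ratio = (22.80 + 1.68) / 30.70 × 100 = 24.48 / 30.70 × 100 = 79.7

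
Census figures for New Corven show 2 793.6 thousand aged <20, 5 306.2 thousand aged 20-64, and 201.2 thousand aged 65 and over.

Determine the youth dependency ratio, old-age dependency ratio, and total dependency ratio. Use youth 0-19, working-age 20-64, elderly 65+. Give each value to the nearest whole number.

Youth dependency ratio: 53
Old-age dependency ratio: 4
Total dependency ratio: 56

Youth dependency ratio = 2 793.6 / 5 306.2 × 100 = 53
Old-age dependency ratio = 201.2 / 5 306.2 × 100 = 4
Total dependency ratio = (2 793.6 + 201.2) / 5 306.2 × 100 = 2 994.8 / 5 306.2 × 100 = 56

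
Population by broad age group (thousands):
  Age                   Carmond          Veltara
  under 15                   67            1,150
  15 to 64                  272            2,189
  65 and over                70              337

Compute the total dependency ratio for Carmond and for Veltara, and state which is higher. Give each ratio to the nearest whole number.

Carmond: 50
Veltara: 68
Higher: Veltara

Carmond: (67 + 70) / 272 × 100 = 137 / 272 × 100 = 50
Veltara: (1,150 + 337) / 2,189 × 100 = 1,487 / 2,189 × 100 = 68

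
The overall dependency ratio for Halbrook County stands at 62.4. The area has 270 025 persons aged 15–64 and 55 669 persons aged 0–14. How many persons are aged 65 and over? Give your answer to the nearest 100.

Total dependency ratio = (youth + elderly) / working-age × 100
62.4 = (55 669 + E) / 270 025 × 100
⇒ 112 800

Aged 65 and over: 112 800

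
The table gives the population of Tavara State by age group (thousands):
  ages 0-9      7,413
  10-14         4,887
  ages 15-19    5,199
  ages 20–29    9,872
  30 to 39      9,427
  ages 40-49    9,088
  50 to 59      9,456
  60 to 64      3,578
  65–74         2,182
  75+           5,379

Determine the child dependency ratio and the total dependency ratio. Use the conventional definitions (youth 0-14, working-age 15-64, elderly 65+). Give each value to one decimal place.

Youth dependency ratio: 26.4
Total dependency ratio: 42.6

0–14: 7,413 + 4,887 = 12,300
15–64: 5,199 + 9,872 + 9,427 + 9,088 + 9,456 + 3,578 = 46,620
65+: 2,182 + 5,379 = 7,561
Youth dependency ratio = 12,300 / 46,620 × 100 = 26.4
Total dependency ratio = (12,300 + 7,561) / 46,620 × 100 = 19,861 / 46,620 × 100 = 42.6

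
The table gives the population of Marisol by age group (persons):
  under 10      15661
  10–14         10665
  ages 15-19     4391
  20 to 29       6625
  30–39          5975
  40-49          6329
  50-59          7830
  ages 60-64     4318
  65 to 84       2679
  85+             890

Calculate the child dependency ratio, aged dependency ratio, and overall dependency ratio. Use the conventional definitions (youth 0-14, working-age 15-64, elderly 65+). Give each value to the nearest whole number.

Youth dependency ratio: 74
Old-age dependency ratio: 10
Total dependency ratio: 84

0–14: 15661 + 10665 = 26326
15–64: 4391 + 6625 + 5975 + 6329 + 7830 + 4318 = 35468
65+: 2679 + 890 = 3569
Youth dependency ratio = 26326 / 35468 × 100 = 74
Old-age dependency ratio = 3569 / 35468 × 100 = 10
Total dependency ratio = (26326 + 3569) / 35468 × 100 = 29895 / 35468 × 100 = 84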